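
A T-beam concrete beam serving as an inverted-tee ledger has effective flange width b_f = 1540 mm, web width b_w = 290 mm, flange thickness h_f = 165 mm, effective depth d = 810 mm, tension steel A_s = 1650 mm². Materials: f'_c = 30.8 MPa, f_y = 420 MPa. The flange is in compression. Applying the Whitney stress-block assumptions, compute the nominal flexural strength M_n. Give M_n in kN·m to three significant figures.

Tension: T = A_s f_y = 1650 × 420 = 693000 N.
Try a within the flange: a = T/(0.85 f'_c b_f) = 693000/(0.85 × 30.8 × 1540) = 17.19 mm.
Since a = 17.19 ≤ h_f = 165 mm, the stress block lies entirely in the flange; analyse as a rectangular beam of width b_f.
M_n = T(d − a/2) = 693000 × (810 − 8.595) = 555.37 × 10⁶ N·mm.
M_n = 555.37 kN·m.

M_n ≈ 555 kN·m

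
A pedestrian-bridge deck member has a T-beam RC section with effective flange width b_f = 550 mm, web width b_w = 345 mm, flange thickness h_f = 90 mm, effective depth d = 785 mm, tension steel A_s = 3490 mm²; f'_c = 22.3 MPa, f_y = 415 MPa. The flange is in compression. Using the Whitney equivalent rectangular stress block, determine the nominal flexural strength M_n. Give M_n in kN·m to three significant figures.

M_n ≈ 1030 kN·m

Tension: T = A_s f_y = 3490 × 415 = 1448350 N.
Try a within the flange: a = T/(0.85 f'_c b_f) = 1448350/(0.85 × 22.3 × 550) = 138.93 mm.
a = 138.93 > h_f = 90 mm: the block extends into the web. Split into flange-overhang and web parts.
C_f = 0.85 f'_c (b_f − b_w) h_f = 0.85 × 22.3 × (550 − 345) × 90 = 349720 N.
Remaining web compression depth: a_w = (T − C_f)/(0.85 f'_c b_w) = (1448350 − 349720)/(0.85 × 22.3 × 345) = 168.00 mm.
M_n = C_f(d − h_f/2) + (T − C_f)(d − a_w/2) = 349720 × (785 − 45) + 1098630 × (785 − 84) = 258.79 + 770.14 = 1028.93 × 10⁶ N·mm.
M_n = 1028.93 kN·m.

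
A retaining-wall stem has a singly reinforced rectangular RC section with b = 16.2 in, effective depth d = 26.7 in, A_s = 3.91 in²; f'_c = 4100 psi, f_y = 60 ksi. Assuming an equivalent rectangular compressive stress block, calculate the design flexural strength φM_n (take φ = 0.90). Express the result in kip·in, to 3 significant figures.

T = A_s f_y = 3.91 × 60 = 234.6 kips.
a = T/(0.85 f'_c b) = 234.6/(0.85 × 4.1 × 16.2) = 4.155 in.
M_n = T(d − a/2) = 234.6 × (26.7 − 2.0775) = 5776.4 kip·in.
φM_n = 0.90 × 5776.4 = 5198.8 kip·in.

φM_n ≈ 5200 kip·in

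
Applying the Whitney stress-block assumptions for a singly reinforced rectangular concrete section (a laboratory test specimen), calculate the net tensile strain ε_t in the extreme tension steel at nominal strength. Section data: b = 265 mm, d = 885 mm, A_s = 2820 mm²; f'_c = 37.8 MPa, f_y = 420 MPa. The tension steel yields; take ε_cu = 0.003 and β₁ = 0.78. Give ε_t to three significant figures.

ε_t ≈ 0.0119

a = A_s f_y/(0.85 f'_c b) = 139.10 mm.
β₁ = 0.78, so c = a/β₁ = 139.10/0.78 = 178.33 mm.
From the linear strain diagram with ε_cu = 0.003: ε_t = 0.003 (d − c)/c = 0.003 × (885 − 178.33)/178.33 = 0.0119.
Since ε_t ≥ 0.005, the section is tension-controlled.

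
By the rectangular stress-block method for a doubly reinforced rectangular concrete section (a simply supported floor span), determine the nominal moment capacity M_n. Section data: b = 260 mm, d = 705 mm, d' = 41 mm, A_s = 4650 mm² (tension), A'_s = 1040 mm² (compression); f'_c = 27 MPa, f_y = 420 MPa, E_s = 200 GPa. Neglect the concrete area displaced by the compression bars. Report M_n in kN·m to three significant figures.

M_n ≈ 1170 kN·m

Assume both tension and compression steel yield.
Net tension couple steel: A_s − A'_s = 3610 mm².
a = (A_s − A'_s) f_y / (0.85 f'_c b) = 1516200/(0.85 × 27 × 260) = 254.10 mm.
c = a/β₁ = 254.10/0.85 = 298.94 mm; ε'_s = 0.003(c − d')/c = 0.0026 ≥ f_y/E_s = 0.0021, so compression steel does yield.
M_n = (A_s − A'_s) f_y (d − a/2) + A'_s f_y (d − d') = [1516200 × (705 − 127.05) + 436800 × (705 − 41)] × 10⁻⁶ = 876.29 + 290.04 = 1166.33 kN·m.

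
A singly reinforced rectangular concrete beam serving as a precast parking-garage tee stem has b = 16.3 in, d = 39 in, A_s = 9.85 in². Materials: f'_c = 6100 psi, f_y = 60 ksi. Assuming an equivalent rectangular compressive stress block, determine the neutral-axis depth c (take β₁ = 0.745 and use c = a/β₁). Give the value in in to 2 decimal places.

c ≈ 9.39 in

T = A_s f_y = 9.85 × 60 = 591 kips.
a = T/(0.85 f'_c b) = 591/(0.85 × 6.1 × 16.3) = 6.9928 in.
With β₁ = 0.745, c = a/β₁ = 6.9928/0.745 = 9.39 in.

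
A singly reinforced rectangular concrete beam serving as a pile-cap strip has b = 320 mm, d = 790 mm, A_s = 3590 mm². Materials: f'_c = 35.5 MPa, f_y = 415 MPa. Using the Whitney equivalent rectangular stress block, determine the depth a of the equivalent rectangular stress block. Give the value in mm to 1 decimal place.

T = A_s f_y = 3590 × 415 = 1489850 N = 1489.85 kN.
Setting C = 0.85 f'_c a b equal to T: a = 1489850/(0.85 × 35.5 × 320) = 154.3 mm.

a ≈ 154.3 mm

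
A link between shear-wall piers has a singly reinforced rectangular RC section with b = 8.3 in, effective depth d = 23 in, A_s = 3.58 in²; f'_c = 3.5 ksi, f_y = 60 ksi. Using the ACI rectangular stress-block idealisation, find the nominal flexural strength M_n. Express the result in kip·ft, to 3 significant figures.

M_n ≈ 334 kip·ft

T = A_s f_y = 3.58 × 60 = 214.8 kips.
a = T/(0.85 f'_c b) = 214.8/(0.85 × 3.5 × 8.3) = 8.699 in.
M_n = T(d − a/2) = 214.8 × (23 − 4.3495) = 4006.1 kip·in = 4006.1/12 = 333.84 kip·ft.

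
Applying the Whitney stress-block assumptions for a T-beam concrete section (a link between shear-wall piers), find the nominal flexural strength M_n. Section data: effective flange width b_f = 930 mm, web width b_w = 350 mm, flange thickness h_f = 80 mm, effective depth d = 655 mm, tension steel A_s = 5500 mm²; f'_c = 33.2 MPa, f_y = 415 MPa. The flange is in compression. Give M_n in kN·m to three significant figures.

Tension: T = A_s f_y = 5500 × 415 = 2282500 N.
Try a within the flange: a = T/(0.85 f'_c b_f) = 2282500/(0.85 × 33.2 × 930) = 86.97 mm.
a = 86.97 > h_f = 80 mm: the block extends into the web. Split into flange-overhang and web parts.
C_f = 0.85 f'_c (b_f − b_w) h_f = 0.85 × 33.2 × (930 − 350) × 80 = 1309408 N.
Remaining web compression depth: a_w = (T − C_f)/(0.85 f'_c b_w) = (2282500 − 1309408)/(0.85 × 33.2 × 350) = 98.52 mm.
M_n = C_f(d − h_f/2) + (T − C_f)(d − a_w/2) = 1309408 × (655 − 40) + 973092 × (655 − 49.26) = 805.29 + 589.44 = 1394.73 × 10⁶ N·mm.
M_n = 1394.73 kN·m.

M_n ≈ 1390 kN·m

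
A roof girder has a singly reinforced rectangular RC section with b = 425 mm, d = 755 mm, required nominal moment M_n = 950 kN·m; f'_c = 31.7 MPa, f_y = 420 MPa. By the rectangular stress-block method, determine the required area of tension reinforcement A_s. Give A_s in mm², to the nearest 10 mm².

With M_n = 0.85 f'_c a b (d − a/2), solve the quadratic for a:
a = d − √(d² − 2M_n/(0.85 f'_c b)) = 755 − √(755² − 2 × 950×10⁶/(0.85 × 31.7 × 425)) = 119.30 mm.
A_s = 0.85 f'_c a b / f_y = 0.85 × 31.7 × 119.30 × 425 / 420 = 3252.8 mm².

A_s ≈ 3250 mm²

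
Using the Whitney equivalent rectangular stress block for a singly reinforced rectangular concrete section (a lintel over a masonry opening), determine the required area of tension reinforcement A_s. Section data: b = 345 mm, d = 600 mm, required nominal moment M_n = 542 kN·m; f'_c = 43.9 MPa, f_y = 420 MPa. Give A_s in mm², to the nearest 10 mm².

A_s ≈ 2290 mm²

With M_n = 0.85 f'_c a b (d − a/2), solve the quadratic for a:
a = d − √(d² − 2M_n/(0.85 f'_c b)) = 600 − √(600² − 2 × 542×10⁶/(0.85 × 43.9 × 345)) = 74.84 mm.
A_s = 0.85 f'_c a b / f_y = 0.85 × 43.9 × 74.84 × 345 / 420 = 2294.0 mm².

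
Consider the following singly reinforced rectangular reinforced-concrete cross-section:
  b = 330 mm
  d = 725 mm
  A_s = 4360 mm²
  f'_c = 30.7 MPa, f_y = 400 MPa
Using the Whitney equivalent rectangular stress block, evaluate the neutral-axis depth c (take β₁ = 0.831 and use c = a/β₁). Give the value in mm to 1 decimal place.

c ≈ 243.7 mm

T = A_s f_y = 4360 × 400 = 1744000 N = 1744 kN.
Setting C = 0.85 f'_c a b equal to T: a = 1744000/(0.85 × 30.7 × 330) = 202.523 mm.
With β₁ = 0.831, c = a/β₁ = 202.523/0.831 = 243.7 mm.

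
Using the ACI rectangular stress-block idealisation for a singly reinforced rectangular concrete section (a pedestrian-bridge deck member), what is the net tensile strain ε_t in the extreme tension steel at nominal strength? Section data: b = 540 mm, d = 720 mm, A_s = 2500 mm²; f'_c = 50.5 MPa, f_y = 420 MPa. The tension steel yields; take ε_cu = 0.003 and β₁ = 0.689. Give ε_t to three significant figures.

a = A_s f_y/(0.85 f'_c b) = 45.30 mm.
β₁ = 0.689, so c = a/β₁ = 45.30/0.689 = 65.75 mm.
From the linear strain diagram with ε_cu = 0.003: ε_t = 0.003 (d − c)/c = 0.003 × (720 − 65.75)/65.75 = 0.0299.
Since ε_t ≥ 0.005, the section is tension-controlled.

ε_t ≈ 0.0299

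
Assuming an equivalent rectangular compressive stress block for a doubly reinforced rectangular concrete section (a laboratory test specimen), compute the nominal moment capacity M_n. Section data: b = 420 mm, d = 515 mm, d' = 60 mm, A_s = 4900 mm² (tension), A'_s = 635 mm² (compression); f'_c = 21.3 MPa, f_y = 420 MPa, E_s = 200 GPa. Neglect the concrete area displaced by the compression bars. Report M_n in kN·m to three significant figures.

M_n ≈ 833 kN·m

Assume both tension and compression steel yield.
Net tension couple steel: A_s − A'_s = 4265 mm².
a = (A_s − A'_s) f_y / (0.85 f'_c b) = 1791300/(0.85 × 21.3 × 420) = 235.57 mm.
c = a/β₁ = 235.57/0.85 = 277.14 mm; ε'_s = 0.003(c − d')/c = 0.0024 ≥ f_y/E_s = 0.0021, so compression steel does yield.
M_n = (A_s − A'_s) f_y (d − a/2) + A'_s f_y (d − d') = [1791300 × (515 − 117.785) + 266700 × (515 − 60)] × 10⁻⁶ = 711.53 + 121.35 = 832.88 kN·m.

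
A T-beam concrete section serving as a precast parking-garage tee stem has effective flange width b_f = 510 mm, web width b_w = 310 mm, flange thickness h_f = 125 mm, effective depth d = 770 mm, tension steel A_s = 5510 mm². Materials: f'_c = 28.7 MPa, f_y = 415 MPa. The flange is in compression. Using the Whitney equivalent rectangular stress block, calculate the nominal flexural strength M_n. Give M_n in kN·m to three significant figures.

M_n ≈ 1540 kN·m

Tension: T = A_s f_y = 5510 × 415 = 2286650 N.
Try a within the flange: a = T/(0.85 f'_c b_f) = 2286650/(0.85 × 28.7 × 510) = 183.79 mm.
a = 183.79 > h_f = 125 mm: the block extends into the web. Split into flange-overhang and web parts.
C_f = 0.85 f'_c (b_f − b_w) h_f = 0.85 × 28.7 × (510 − 310) × 125 = 609875 N.
Remaining web compression depth: a_w = (T − C_f)/(0.85 f'_c b_w) = (2286650 − 609875)/(0.85 × 28.7 × 310) = 221.72 mm.
M_n = C_f(d − h_f/2) + (T − C_f)(d − a_w/2) = 609875 × (770 − 62.5) + 1676775 × (770 − 110.86) = 431.49 + 1105.23 = 1536.72 × 10⁶ N·mm.
M_n = 1536.72 kN·m.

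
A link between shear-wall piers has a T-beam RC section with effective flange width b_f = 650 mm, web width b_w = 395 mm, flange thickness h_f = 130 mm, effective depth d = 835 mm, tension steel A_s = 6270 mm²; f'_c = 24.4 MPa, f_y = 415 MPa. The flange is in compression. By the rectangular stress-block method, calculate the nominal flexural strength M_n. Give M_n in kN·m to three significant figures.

M_n ≈ 1900 kN·m

Tension: T = A_s f_y = 6270 × 415 = 2602050 N.
Try a within the flange: a = T/(0.85 f'_c b_f) = 2602050/(0.85 × 24.4 × 650) = 193.02 mm.
a = 193.02 > h_f = 130 mm: the block extends into the web. Split into flange-overhang and web parts.
C_f = 0.85 f'_c (b_f − b_w) h_f = 0.85 × 24.4 × (650 − 395) × 130 = 687531 N.
Remaining web compression depth: a_w = (T − C_f)/(0.85 f'_c b_w) = (2602050 − 687531)/(0.85 × 24.4 × 395) = 233.70 mm.
M_n = C_f(d − h_f/2) + (T − C_f)(d − a_w/2) = 687531 × (835 − 65) + 1914519 × (835 − 116.85) = 529.40 + 1374.91 = 1904.31 × 10⁶ N·mm.
M_n = 1904.31 kN·m.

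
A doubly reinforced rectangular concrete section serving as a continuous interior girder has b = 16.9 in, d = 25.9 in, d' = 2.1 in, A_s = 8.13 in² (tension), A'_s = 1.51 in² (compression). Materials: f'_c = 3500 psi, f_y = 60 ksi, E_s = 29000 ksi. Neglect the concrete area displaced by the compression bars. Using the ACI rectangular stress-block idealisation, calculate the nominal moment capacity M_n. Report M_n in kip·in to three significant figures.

M_n ≈ 10900 kip·in

Assume both steels yield.
a = (A_s − A'_s) f_y/(0.85 f'_c b) = (8.13 − 1.51) × 60/(0.85 × 3.5 × 16.9) = 7.900 in.
c = a/β₁ = 7.900/0.85 = 9.294 in; ε'_s = 0.003(c − d')/c = 0.0023 ≥ ε_y = 0.0021, so the compression steel yields.
M_n = (A_s − A'_s) f_y (d − a/2) + A'_s f_y (d − d') = 397.2 × (25.9 − 3.95) + 90.6 × (25.9 − 2.1) = 8718.5 + 2156.3 = 10874.8 kip·in.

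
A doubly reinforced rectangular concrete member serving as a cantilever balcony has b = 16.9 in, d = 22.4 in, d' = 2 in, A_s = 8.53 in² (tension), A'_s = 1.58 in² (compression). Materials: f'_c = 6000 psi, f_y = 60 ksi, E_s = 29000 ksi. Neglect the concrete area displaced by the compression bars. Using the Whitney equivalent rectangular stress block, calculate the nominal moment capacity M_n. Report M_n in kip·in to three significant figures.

M_n ≈ 10300 kip·in

Assume both steels yield.
a = (A_s − A'_s) f_y/(0.85 f'_c b) = (8.53 − 1.58) × 60/(0.85 × 6 × 16.9) = 4.838 in.
c = a/β₁ = 4.838/0.75 = 6.451 in; ε'_s = 0.003(c − d')/c = 0.0021 ≥ ε_y = 0.0021, so the compression steel yields.
M_n = (A_s − A'_s) f_y (d − a/2) + A'_s f_y (d − d') = 417 × (22.4 − 2.419) + 94.8 × (22.4 − 2) = 8332.1 + 1933.9 = 10266.0 kip·in.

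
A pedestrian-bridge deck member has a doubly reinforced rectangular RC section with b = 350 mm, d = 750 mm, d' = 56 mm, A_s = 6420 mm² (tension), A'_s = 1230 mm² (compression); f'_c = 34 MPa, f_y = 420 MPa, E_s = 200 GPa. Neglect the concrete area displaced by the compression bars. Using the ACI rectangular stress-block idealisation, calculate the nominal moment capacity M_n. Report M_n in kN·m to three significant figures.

Assume both tension and compression steel yield.
Net tension couple steel: A_s − A'_s = 5190 mm².
a = (A_s − A'_s) f_y / (0.85 f'_c b) = 2179800/(0.85 × 34 × 350) = 215.50 mm.
c = a/β₁ = 215.50/0.807 = 267.04 mm; ε'_s = 0.003(c − d')/c = 0.0024 ≥ f_y/E_s = 0.0021, so compression steel does yield.
M_n = (A_s − A'_s) f_y (d − a/2) + A'_s f_y (d − d') = [2179800 × (750 − 107.75) + 516600 × (750 − 56)] × 10⁻⁶ = 1399.98 + 358.52 = 1758.50 kN·m.

M_n ≈ 1760 kN·m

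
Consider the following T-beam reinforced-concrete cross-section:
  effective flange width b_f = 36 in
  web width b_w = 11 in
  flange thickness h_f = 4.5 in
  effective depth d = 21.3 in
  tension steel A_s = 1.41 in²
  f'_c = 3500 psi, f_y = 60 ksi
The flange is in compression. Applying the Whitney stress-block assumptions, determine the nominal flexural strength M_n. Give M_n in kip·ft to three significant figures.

M_n ≈ 147 kip·ft

Tension: T = A_s f_y = 1.41 × 60 = 84.6 kips.
Try a within the flange: a = T/(0.85 f'_c b_f) = 84.6/(0.85 × 3.5 × 36) = 0.790 in.
Since a = 0.790 ≤ h_f = 4.5 in, the stress block lies entirely in the flange; analyse as a rectangular beam of width b_f.
M_n = T(d − a/2) = 84.6 × (21.3 − 0.395) = 1768.6 kip·in.
M_n = 1768.6/12 = 147.38 kip·ft.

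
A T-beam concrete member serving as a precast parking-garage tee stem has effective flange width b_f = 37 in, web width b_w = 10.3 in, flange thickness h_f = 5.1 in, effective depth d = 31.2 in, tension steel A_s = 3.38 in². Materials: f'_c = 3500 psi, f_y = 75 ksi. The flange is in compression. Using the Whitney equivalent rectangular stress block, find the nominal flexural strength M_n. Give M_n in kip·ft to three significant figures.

Tension: T = A_s f_y = 3.38 × 75 = 253.5 kips.
Try a within the flange: a = T/(0.85 f'_c b_f) = 253.5/(0.85 × 3.5 × 37) = 2.303 in.
Since a = 2.303 ≤ h_f = 5.1 in, the stress block lies entirely in the flange; analyse as a rectangular beam of width b_f.
M_n = T(d − a/2) = 253.5 × (31.2 − 1.1515) = 7617.3 kip·in.
M_n = 7617.3/12 = 634.78 kip·ft.

M_n ≈ 635 kip·ft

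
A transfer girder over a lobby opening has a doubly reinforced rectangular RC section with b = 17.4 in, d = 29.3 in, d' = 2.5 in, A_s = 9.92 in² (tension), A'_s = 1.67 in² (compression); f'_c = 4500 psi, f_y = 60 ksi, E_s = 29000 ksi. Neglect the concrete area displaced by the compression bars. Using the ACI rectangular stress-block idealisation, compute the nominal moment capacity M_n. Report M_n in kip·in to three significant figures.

M_n ≈ 15300 kip·in

Assume both steels yield.
a = (A_s − A'_s) f_y/(0.85 f'_c b) = (9.92 − 1.67) × 60/(0.85 × 4.5 × 17.4) = 7.437 in.
c = a/β₁ = 7.437/0.825 = 9.015 in; ε'_s = 0.003(c − d')/c = 0.0022 ≥ ε_y = 0.0021, so the compression steel yields.
M_n = (A_s − A'_s) f_y (d − a/2) + A'_s f_y (d − d') = 495 × (29.3 − 3.7185) + 100.2 × (29.3 − 2.5) = 12662.8 + 2685.4 = 15348.2 kip·in.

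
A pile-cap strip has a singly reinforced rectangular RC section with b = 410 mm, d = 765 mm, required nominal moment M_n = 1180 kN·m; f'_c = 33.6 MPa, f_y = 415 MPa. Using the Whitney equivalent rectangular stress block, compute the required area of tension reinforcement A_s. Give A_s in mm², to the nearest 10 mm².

A_s ≈ 4110 mm²

With M_n = 0.85 f'_c a b (d − a/2), solve the quadratic for a:
a = d − √(d² − 2M_n/(0.85 f'_c b)) = 765 − √(765² − 2 × 1180×10⁶/(0.85 × 33.6 × 410)) = 145.58 mm.
A_s = 0.85 f'_c a b / f_y = 0.85 × 33.6 × 145.58 × 410 / 415 = 4107.7 mm².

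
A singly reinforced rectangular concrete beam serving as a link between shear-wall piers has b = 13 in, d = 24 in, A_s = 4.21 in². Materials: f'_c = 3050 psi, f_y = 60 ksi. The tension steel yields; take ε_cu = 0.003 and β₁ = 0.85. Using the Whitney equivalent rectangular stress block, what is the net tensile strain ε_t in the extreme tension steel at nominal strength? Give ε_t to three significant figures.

a = A_s f_y/(0.85 f'_c b) = 7.495 in.
β₁ = 0.85, so c = a/β₁ = 7.495/0.85 = 8.818 in.
From the linear strain diagram with ε_cu = 0.003: ε_t = 0.003 (d − c)/c = 0.003 × (24 − 8.818)/8.818 = 0.00517.
Since ε_t ≥ 0.005, the section is tension-controlled.

ε_t ≈ 0.00517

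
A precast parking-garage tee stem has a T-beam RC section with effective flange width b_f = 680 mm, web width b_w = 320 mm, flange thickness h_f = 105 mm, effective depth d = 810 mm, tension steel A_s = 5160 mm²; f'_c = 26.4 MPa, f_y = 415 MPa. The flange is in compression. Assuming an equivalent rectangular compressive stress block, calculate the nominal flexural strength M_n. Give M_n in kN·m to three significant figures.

M_n ≈ 1570 kN·m

Tension: T = A_s f_y = 5160 × 415 = 2141400 N.
Try a within the flange: a = T/(0.85 f'_c b_f) = 2141400/(0.85 × 26.4 × 680) = 140.34 mm.
a = 140.34 > h_f = 105 mm: the block extends into the web. Split into flange-overhang and web parts.
C_f = 0.85 f'_c (b_f − b_w) h_f = 0.85 × 26.4 × (680 − 320) × 105 = 848232 N.
Remaining web compression depth: a_w = (T − C_f)/(0.85 f'_c b_w) = (2141400 − 848232)/(0.85 × 26.4 × 320) = 180.09 mm.
M_n = C_f(d − h_f/2) + (T − C_f)(d − a_w/2) = 848232 × (810 − 52.5) + 1293168 × (810 − 90.045) = 642.54 + 931.02 = 1573.56 × 10⁶ N·mm.
M_n = 1573.56 kN·m.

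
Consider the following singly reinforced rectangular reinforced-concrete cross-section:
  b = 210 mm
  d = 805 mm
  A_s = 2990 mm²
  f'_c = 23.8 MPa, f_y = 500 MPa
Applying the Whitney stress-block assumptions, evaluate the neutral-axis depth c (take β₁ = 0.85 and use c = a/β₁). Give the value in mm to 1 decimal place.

c ≈ 414.0 mm

T = A_s f_y = 2990 × 500 = 1495000 N = 1495 kN.
Setting C = 0.85 f'_c a b equal to T: a = 1495000/(0.85 × 23.8 × 210) = 351.905 mm.
With β₁ = 0.85, c = a/β₁ = 351.905/0.85 = 414.0 mm.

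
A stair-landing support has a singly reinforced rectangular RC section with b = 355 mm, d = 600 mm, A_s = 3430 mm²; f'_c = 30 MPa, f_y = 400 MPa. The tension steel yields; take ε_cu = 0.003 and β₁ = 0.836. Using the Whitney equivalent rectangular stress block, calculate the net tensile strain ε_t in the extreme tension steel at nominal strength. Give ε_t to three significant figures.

a = A_s f_y/(0.85 f'_c b) = 151.56 mm.
β₁ = 0.836, so c = a/β₁ = 151.56/0.836 = 181.29 mm.
From the linear strain diagram with ε_cu = 0.003: ε_t = 0.003 (d − c)/c = 0.003 × (600 − 181.29)/181.29 = 0.00693.
Since ε_t ≥ 0.005, the section is tension-controlled.

ε_t ≈ 0.00693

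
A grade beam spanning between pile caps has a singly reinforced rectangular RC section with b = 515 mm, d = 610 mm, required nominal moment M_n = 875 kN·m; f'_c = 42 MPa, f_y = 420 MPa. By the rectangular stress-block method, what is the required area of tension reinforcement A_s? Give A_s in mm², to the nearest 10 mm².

With M_n = 0.85 f'_c a b (d − a/2), solve the quadratic for a:
a = d − √(d² − 2M_n/(0.85 f'_c b)) = 610 − √(610² − 2 × 875×10⁶/(0.85 × 42 × 515)) = 83.77 mm.
A_s = 0.85 f'_c a b / f_y = 0.85 × 42 × 83.77 × 515 / 420 = 3667.0 mm².

A_s ≈ 3670 mm²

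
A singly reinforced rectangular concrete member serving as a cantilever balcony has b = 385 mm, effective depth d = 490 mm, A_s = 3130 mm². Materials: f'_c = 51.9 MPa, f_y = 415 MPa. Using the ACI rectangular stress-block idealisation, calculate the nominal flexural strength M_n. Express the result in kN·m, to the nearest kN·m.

T = A_s f_y = 3130 × 415 = 1298950 N = 1298.95 kN.
From C = T: a = T/(0.85 f'_c b) = 1298950/(0.85 × 51.9 × 385) = 76.48 mm.
M_n = T(d − a/2) = 1298.95 kN × (490 − 38.24) mm = 586.81 kN·m.

M_n ≈ 587 kN·m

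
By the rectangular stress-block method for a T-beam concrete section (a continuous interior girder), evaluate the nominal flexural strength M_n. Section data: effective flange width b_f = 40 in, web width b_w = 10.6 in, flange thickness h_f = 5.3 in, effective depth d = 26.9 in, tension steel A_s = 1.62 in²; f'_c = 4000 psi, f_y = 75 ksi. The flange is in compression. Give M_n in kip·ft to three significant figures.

Tension: T = A_s f_y = 1.62 × 75 = 121.5 kips.
Try a within the flange: a = T/(0.85 f'_c b_f) = 121.5/(0.85 × 4 × 40) = 0.893 in.
Since a = 0.893 ≤ h_f = 5.3 in, the stress block lies entirely in the flange; analyse as a rectangular beam of width b_f.
M_n = T(d − a/2) = 121.5 × (26.9 − 0.4465) = 3214.1 kip·in.
M_n = 3214.1/12 = 267.84 kip·ft.

M_n ≈ 268 kip·ft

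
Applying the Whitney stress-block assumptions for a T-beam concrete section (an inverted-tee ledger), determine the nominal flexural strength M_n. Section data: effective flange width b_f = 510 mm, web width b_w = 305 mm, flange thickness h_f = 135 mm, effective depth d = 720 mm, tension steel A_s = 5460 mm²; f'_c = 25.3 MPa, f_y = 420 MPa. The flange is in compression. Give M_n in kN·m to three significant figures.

Tension: T = A_s f_y = 5460 × 420 = 2293200 N.
Try a within the flange: a = T/(0.85 f'_c b_f) = 2293200/(0.85 × 25.3 × 510) = 209.09 mm.
a = 209.09 > h_f = 135 mm: the block extends into the web. Split into flange-overhang and web parts.
C_f = 0.85 f'_c (b_f − b_w) h_f = 0.85 × 25.3 × (510 − 305) × 135 = 595151 N.
Remaining web compression depth: a_w = (T − C_f)/(0.85 f'_c b_w) = (2293200 − 595151)/(0.85 × 25.3 × 305) = 258.89 mm.
M_n = C_f(d − h_f/2) + (T − C_f)(d − a_w/2) = 595151 × (720 − 67.5) + 1698049 × (720 − 129.445) = 388.34 + 1002.79 = 1391.13 × 10⁶ N·mm.
M_n = 1391.13 kN·m.

M_n ≈ 1390 kN·m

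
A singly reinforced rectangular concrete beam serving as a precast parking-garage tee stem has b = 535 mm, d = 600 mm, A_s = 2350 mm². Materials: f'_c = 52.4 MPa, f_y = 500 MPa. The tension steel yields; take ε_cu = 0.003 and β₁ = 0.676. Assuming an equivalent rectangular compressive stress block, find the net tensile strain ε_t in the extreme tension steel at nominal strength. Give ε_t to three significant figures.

ε_t ≈ 0.0217

a = A_s f_y/(0.85 f'_c b) = 49.31 mm.
β₁ = 0.676, so c = a/β₁ = 49.31/0.676 = 72.94 mm.
From the linear strain diagram with ε_cu = 0.003: ε_t = 0.003 (d − c)/c = 0.003 × (600 − 72.94)/72.94 = 0.0217.
Since ε_t ≥ 0.005, the section is tension-controlled.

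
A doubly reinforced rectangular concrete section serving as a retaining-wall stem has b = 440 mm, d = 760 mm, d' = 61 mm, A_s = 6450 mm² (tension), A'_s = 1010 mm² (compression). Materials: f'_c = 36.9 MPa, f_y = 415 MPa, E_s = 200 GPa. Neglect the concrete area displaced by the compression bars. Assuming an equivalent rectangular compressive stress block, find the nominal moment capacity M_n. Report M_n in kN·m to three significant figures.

Assume both tension and compression steel yield.
Net tension couple steel: A_s − A'_s = 5440 mm².
a = (A_s − A'_s) f_y / (0.85 f'_c b) = 2257600/(0.85 × 36.9 × 440) = 163.59 mm.
c = a/β₁ = 163.59/0.786 = 208.13 mm; ε'_s = 0.003(c − d')/c = 0.0021 ≥ f_y/E_s = 0.0021, so compression steel does yield.
M_n = (A_s − A'_s) f_y (d − a/2) + A'_s f_y (d − d') = [2257600 × (760 − 81.795) + 419150 × (760 − 61)] × 10⁻⁶ = 1531.12 + 292.99 = 1824.11 kN·m.

M_n ≈ 1820 kN·m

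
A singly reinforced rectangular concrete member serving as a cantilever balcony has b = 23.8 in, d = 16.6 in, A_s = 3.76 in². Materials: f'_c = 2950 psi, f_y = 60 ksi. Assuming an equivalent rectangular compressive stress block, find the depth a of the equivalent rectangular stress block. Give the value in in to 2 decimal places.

a ≈ 3.78 in

T = A_s f_y = 3.76 × 60 = 225.6 kips.
a = T/(0.85 f'_c b) = 225.6/(0.85 × 2.95 × 23.8) = 3.78 in.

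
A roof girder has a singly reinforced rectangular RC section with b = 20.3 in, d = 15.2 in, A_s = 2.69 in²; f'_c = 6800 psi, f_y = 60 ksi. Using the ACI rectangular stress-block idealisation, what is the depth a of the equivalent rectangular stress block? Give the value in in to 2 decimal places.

T = A_s f_y = 2.69 × 60 = 161.4 kips.
a = T/(0.85 f'_c b) = 161.4/(0.85 × 6.8 × 20.3) = 1.38 in.

a ≈ 1.38 in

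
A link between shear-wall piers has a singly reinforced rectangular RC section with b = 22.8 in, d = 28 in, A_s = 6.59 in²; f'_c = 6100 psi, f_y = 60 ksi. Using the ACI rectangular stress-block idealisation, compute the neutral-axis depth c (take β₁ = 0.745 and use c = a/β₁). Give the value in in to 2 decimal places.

c ≈ 4.49 in

T = A_s f_y = 6.59 × 60 = 395.4 kips.
a = T/(0.85 f'_c b) = 395.4/(0.85 × 6.1 × 22.8) = 3.3447 in.
With β₁ = 0.745, c = a/β₁ = 3.3447/0.745 = 4.49 in.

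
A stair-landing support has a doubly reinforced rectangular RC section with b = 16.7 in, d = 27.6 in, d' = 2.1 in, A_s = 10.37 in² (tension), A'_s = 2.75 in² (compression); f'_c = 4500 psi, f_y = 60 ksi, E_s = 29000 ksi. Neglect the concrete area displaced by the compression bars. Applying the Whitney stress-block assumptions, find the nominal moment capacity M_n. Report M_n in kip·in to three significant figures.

Assume both steels yield.
a = (A_s − A'_s) f_y/(0.85 f'_c b) = (10.37 − 2.75) × 60/(0.85 × 4.5 × 16.7) = 7.157 in.
c = a/β₁ = 7.157/0.825 = 8.675 in; ε'_s = 0.003(c − d')/c = 0.0023 ≥ ε_y = 0.0021, so the compression steel yields.
M_n = (A_s − A'_s) f_y (d − a/2) + A'_s f_y (d − d') = 457.2 × (27.6 − 3.5785) + 165 × (27.6 − 2.1) = 10982.6 + 4207.5 = 15190.1 kip·in.

M_n ≈ 15200 kip·in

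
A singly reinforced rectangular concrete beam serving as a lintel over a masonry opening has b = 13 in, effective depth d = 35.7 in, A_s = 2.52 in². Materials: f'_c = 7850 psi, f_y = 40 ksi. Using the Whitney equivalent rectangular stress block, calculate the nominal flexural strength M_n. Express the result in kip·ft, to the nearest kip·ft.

M_n ≈ 295 kip·ft

T = A_s f_y = 2.52 × 40 = 100.8 kips.
a = T/(0.85 f'_c b) = 100.8/(0.85 × 7.85 × 13) = 1.162 in.
M_n = T(d − a/2) = 100.8 × (35.7 − 0.581) = 3540.0 kip·in = 3540.0/12 = 295.00 kip·ft.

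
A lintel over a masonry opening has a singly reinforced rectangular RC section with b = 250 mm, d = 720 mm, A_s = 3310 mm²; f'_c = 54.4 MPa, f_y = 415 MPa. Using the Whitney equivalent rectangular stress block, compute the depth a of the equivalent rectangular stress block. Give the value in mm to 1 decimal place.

T = A_s f_y = 3310 × 415 = 1373650 N = 1373.65 kN.
Setting C = 0.85 f'_c a b equal to T: a = 1373650/(0.85 × 54.4 × 250) = 118.8 mm.

a ≈ 118.8 mm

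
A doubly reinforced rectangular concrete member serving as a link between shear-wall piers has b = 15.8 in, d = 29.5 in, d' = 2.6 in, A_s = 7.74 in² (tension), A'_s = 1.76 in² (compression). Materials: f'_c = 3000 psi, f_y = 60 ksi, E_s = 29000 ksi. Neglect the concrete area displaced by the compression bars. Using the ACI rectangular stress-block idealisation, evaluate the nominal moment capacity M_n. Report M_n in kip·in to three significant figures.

M_n ≈ 11800 kip·in

Assume both steels yield.
a = (A_s − A'_s) f_y/(0.85 f'_c b) = (7.74 − 1.76) × 60/(0.85 × 3 × 15.8) = 8.905 in.
c = a/β₁ = 8.905/0.85 = 10.476 in; ε'_s = 0.003(c − d')/c = 0.0023 ≥ ε_y = 0.0021, so the compression steel yields.
M_n = (A_s − A'_s) f_y (d − a/2) + A'_s f_y (d − d') = 358.8 × (29.5 − 4.4525) + 105.6 × (29.5 − 2.6) = 8987.0 + 2840.6 = 11827.6 kip·in.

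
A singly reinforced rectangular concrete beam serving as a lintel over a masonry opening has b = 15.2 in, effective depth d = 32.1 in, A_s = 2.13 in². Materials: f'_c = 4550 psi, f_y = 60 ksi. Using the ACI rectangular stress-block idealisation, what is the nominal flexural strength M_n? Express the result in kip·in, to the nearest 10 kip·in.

M_n ≈ 3960 kip·in

T = A_s f_y = 2.13 × 60 = 127.8 kips.
a = T/(0.85 f'_c b) = 127.8/(0.85 × 4.55 × 15.2) = 2.174 in.
M_n = T(d − a/2) = 127.8 × (32.1 − 1.087) = 3963.5 kip·in.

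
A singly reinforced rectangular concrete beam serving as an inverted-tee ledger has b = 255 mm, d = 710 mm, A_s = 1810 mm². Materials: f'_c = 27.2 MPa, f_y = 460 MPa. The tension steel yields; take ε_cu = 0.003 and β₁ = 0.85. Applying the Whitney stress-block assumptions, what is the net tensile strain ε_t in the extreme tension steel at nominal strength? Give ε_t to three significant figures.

a = A_s f_y/(0.85 f'_c b) = 141.22 mm.
β₁ = 0.85, so c = a/β₁ = 141.22/0.85 = 166.14 mm.
From the linear strain diagram with ε_cu = 0.003: ε_t = 0.003 (d − c)/c = 0.003 × (710 − 166.14)/166.14 = 0.00982.
Since ε_t ≥ 0.005, the section is tension-controlled.

ε_t ≈ 0.00982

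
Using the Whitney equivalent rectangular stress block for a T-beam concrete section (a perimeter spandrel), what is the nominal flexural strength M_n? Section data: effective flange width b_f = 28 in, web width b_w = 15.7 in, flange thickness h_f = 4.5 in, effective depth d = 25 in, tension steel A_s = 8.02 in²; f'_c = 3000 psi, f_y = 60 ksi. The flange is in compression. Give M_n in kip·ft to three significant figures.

M_n ≈ 856 kip·ft

Tension: T = A_s f_y = 8.02 × 60 = 481.2 kips.
Try a within the flange: a = T/(0.85 f'_c b_f) = 481.2/(0.85 × 3 × 28) = 6.739 in.
a = 6.739 > h_f = 4.5 in: the block extends into the web. Split into flange-overhang and web parts.
C_f = 0.85 f'_c (b_f − b_w) h_f = 0.85 × 3 × (28 − 15.7) × 4.5 = 141.1 kips.
Remaining web compression depth: a_w = (T − C_f)/(0.85 f'_c b_w) = (481.2 − 141.1)/(0.85 × 3 × 15.7) = 8.495 in.
M_n = C_f(d − h_f/2) + (T − C_f)(d − a_w/2) = 141.1 × (25 − 2.25) + 340.1 × (25 − 4.2475) = 3210.0 + 7057.9 = 10267.9 kip·in.
M_n = 10267.9/12 = 855.66 kip·ft.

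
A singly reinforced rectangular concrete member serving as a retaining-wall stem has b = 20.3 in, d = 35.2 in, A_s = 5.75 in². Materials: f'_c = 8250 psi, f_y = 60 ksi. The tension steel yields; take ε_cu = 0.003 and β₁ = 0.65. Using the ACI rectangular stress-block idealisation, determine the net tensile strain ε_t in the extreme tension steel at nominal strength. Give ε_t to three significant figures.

a = A_s f_y/(0.85 f'_c b) = 2.424 in.
β₁ = 0.65, so c = a/β₁ = 2.424/0.65 = 3.729 in.
From the linear strain diagram with ε_cu = 0.003: ε_t = 0.003 (d − c)/c = 0.003 × (35.2 − 3.729)/3.729 = 0.0253.
Since ε_t ≥ 0.005, the section is tension-controlled.

ε_t ≈ 0.0253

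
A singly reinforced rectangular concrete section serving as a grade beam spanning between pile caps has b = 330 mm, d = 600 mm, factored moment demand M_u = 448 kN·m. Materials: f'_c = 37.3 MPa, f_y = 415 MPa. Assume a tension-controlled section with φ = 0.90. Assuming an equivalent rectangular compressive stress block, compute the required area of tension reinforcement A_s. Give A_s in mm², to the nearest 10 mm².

M_n = M_u/φ = 448/0.90 = 497.778 kN·m.
With M_n = 0.85 f'_c a b (d − a/2), solve the quadratic for a:
a = d − √(d² − 2M_n/(0.85 f'_c b)) = 600 − √(600² − 2 × 497.778×10⁶/(0.85 × 37.3 × 330)) = 85.37 mm.
A_s = 0.85 f'_c a b / f_y = 0.85 × 37.3 × 85.37 × 330 / 415 = 2152.3 mm².

A_s ≈ 2150 mm²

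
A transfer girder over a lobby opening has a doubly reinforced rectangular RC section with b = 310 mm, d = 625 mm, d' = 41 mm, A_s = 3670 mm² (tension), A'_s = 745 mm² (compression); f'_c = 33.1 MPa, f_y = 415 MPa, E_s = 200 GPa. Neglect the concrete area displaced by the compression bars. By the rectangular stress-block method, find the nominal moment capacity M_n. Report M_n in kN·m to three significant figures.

Assume both tension and compression steel yield.
Net tension couple steel: A_s − A'_s = 2925 mm².
a = (A_s − A'_s) f_y / (0.85 f'_c b) = 1213875/(0.85 × 33.1 × 310) = 139.18 mm.
c = a/β₁ = 139.18/0.814 = 170.98 mm; ε'_s = 0.003(c − d')/c = 0.0023 ≥ f_y/E_s = 0.0021, so compression steel does yield.
M_n = (A_s − A'_s) f_y (d − a/2) + A'_s f_y (d − d') = [1213875 × (625 − 69.59) + 309175 × (625 − 41)] × 10⁻⁶ = 674.20 + 180.56 = 854.76 kN·m.

M_n ≈ 855 kN·m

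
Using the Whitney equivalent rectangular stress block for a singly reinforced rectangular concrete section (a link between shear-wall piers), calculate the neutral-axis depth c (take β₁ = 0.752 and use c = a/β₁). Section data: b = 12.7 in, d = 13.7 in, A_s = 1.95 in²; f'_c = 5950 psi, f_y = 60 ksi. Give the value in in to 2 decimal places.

c ≈ 2.42 in

T = A_s f_y = 1.95 × 60 = 117 kips.
a = T/(0.85 f'_c b) = 117/(0.85 × 5.95 × 12.7) = 1.8216 in.
With β₁ = 0.752, c = a/β₁ = 1.8216/0.752 = 2.42 in.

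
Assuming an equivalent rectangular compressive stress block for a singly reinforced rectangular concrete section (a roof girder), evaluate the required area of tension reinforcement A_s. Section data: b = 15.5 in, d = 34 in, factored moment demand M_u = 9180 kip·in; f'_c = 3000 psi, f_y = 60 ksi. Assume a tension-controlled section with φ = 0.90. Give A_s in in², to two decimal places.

M_n = M_u/φ = 9180/0.90 = 10200 kip·in.
From M_n = 0.85 f'_c a b (d − a/2):
a = d − √(d² − 2M_n/(0.85 f'_c b)) = 34 − √(34² − 2 × 10200/(0.85 × 3 × 15.5)) = 8.704 in.
A_s = 0.85 f'_c a b / f_y = 0.85 × 3 × 8.704 × 15.5 / 60 = 5.734 in².

A_s ≈ 5.73 in²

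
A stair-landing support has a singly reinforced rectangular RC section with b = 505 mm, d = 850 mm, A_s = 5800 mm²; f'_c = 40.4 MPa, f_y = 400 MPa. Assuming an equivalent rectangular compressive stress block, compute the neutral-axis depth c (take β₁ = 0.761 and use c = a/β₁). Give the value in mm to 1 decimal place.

T = A_s f_y = 5800 × 400 = 2320000 N = 2320 kN.
Setting C = 0.85 f'_c a b equal to T: a = 2320000/(0.85 × 40.4 × 505) = 133.782 mm.
With β₁ = 0.761, c = a/β₁ = 133.782/0.761 = 175.8 mm.

c ≈ 175.8 mm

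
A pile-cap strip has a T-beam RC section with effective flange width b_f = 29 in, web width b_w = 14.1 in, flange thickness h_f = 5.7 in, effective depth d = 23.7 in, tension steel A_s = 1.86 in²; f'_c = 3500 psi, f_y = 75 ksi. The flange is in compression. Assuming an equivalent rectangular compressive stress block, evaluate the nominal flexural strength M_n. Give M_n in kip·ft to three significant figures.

Tension: T = A_s f_y = 1.86 × 75 = 139.5 kips.
Try a within the flange: a = T/(0.85 f'_c b_f) = 139.5/(0.85 × 3.5 × 29) = 1.617 in.
Since a = 1.617 ≤ h_f = 5.7 in, the stress block lies entirely in the flange; analyse as a rectangular beam of width b_f.
M_n = T(d − a/2) = 139.5 × (23.7 − 0.8085) = 3193.4 kip·in.
M_n = 3193.4/12 = 266.12 kip·ft.

M_n ≈ 266 kip·ft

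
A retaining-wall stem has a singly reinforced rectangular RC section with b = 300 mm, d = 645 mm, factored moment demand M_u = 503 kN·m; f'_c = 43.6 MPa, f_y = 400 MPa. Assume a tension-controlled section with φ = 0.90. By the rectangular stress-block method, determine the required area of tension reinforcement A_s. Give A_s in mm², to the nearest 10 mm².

M_n = M_u/φ = 503/0.90 = 558.889 kN·m.
With M_n = 0.85 f'_c a b (d − a/2), solve the quadratic for a:
a = d − √(d² − 2M_n/(0.85 f'_c b)) = 645 − √(645² − 2 × 558.889×10⁶/(0.85 × 43.6 × 300)) = 83.32 mm.
A_s = 0.85 f'_c a b / f_y = 0.85 × 43.6 × 83.32 × 300 / 400 = 2315.9 mm².

A_s ≈ 2320 mm²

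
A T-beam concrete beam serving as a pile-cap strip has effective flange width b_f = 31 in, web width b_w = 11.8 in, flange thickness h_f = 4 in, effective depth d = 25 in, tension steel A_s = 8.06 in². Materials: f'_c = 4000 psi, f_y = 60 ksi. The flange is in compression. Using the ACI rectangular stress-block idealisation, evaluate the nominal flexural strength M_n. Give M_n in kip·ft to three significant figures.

Tension: T = A_s f_y = 8.06 × 60 = 483.6 kips.
Try a within the flange: a = T/(0.85 f'_c b_f) = 483.6/(0.85 × 4 × 31) = 4.588 in.
a = 4.588 > h_f = 4 in: the block extends into the web. Split into flange-overhang and web parts.
C_f = 0.85 f'_c (b_f − b_w) h_f = 0.85 × 4 × (31 − 11.8) × 4 = 261.1 kips.
Remaining web compression depth: a_w = (T − C_f)/(0.85 f'_c b_w) = (483.6 − 261.1)/(0.85 × 4 × 11.8) = 5.546 in.
M_n = C_f(d − h_f/2) + (T − C_f)(d − a_w/2) = 261.1 × (25 − 2) + 222.5 × (25 − 2.773) = 6005.3 + 4945.5 = 10950.8 kip·in.
M_n = 10950.8/12 = 912.57 kip·ft.

M_n ≈ 913 kip·ft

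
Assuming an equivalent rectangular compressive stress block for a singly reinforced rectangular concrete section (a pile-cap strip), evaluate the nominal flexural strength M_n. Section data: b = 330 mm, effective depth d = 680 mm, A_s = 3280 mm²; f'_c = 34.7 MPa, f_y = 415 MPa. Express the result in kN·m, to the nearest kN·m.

M_n ≈ 830 kN·m

T = A_s f_y = 3280 × 415 = 1361200 N = 1361.2 kN.
From C = T: a = T/(0.85 f'_c b) = 1361200/(0.85 × 34.7 × 330) = 139.85 mm.
M_n = T(d − a/2) = 1361.2 kN × (680 − 69.925) mm = 830.43 kN·m.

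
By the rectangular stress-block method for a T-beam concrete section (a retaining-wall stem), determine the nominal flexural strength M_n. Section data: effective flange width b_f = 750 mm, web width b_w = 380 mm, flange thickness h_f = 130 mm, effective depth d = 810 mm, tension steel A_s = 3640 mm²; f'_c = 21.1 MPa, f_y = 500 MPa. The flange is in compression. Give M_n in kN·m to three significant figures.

M_n ≈ 1350 kN·m

Tension: T = A_s f_y = 3640 × 500 = 1820000 N.
Try a within the flange: a = T/(0.85 f'_c b_f) = 1820000/(0.85 × 21.1 × 750) = 135.30 mm.
a = 135.30 > h_f = 130 mm: the block extends into the web. Split into flange-overhang and web parts.
C_f = 0.85 f'_c (b_f − b_w) h_f = 0.85 × 21.1 × (750 − 380) × 130 = 862674 N.
Remaining web compression depth: a_w = (T − C_f)/(0.85 f'_c b_w) = (1820000 − 862674)/(0.85 × 21.1 × 380) = 140.47 mm.
M_n = C_f(d − h_f/2) + (T − C_f)(d − a_w/2) = 862674 × (810 − 65) + 957326 × (810 − 70.235) = 642.69 + 708.20 = 1350.89 × 10⁶ N·mm.
M_n = 1350.89 kN·m.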